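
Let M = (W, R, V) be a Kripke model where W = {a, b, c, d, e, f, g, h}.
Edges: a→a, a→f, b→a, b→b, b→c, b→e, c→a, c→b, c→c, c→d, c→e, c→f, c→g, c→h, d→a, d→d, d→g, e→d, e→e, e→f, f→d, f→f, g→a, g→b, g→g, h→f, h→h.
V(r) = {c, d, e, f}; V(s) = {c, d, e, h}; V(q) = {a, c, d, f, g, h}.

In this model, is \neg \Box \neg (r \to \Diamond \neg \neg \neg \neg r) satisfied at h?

Yes

At h: \Box \neg (r \to \Diamond \neg \neg \neg \neg r) is false, so \neg \Box \neg (r \to \Diamond \neg \neg \neg \neg r) is true.
  At h: \Box \neg (r \to \Diamond \neg \neg \neg \neg r) requires \neg (r \to \Diamond \neg \neg \neg \neg r) at every successor {f, h}.
    \neg (r \to \Diamond \neg \neg \neg \neg r) fails at f, so \Box \neg (r \to \Diamond \neg \neg \neg \neg r) is false at h.
      At f: r \to \Diamond \neg \neg \neg \neg r is true, so \neg (r \to \Diamond \neg \neg \neg \neg r) is false.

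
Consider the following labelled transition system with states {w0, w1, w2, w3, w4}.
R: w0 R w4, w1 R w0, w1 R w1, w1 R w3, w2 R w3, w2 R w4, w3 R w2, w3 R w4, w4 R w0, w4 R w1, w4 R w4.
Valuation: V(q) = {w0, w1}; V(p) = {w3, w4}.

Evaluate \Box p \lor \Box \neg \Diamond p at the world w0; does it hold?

Yes

Recall that \Box ψ holds at a world iff ψ holds at every accessible world, and \Diamond ψ holds iff ψ holds at some accessible world.
At w0: \Box p is true, \Box \neg \Diamond p is false, so \Box p \lor \Box \neg \Diamond p is true.
  At w0: \Box p requires p at every successor {w4}.
    At w4: p is true.
  So \Box p is true at w0.
  At w0: \Box \neg \Diamond p requires \neg \Diamond p at every successor {w4}.
    \neg \Diamond p fails at w4, so \Box \neg \Diamond p is false at w0.
      At w4: \Diamond p is true, so \neg \Diamond p is false.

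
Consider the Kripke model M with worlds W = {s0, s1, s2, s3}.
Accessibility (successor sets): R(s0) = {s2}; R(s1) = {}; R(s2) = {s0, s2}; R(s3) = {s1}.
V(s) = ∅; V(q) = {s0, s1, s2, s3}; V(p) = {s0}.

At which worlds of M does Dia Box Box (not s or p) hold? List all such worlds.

s0, s2, s3

Let φ = Dia Box Box (not s or p). Evaluate φ at each world:
  s0 (successors {s2}): φ is true.
  s1 (successors ∅): φ is false.
  s2 (successors {s0, s2}): φ is true.
  s3 (successors {s1}): φ is true.
For instance, at s0:
  At s0: Dia Box Box (not s or p) requires Box Box (not s or p) at some successor in {s2}.
    Box Box (not s or p) holds at s2, so Dia Box Box (not s or p) is true at s0.
      At s2: Box Box (not s or p) requires Box (not s or p) at every successor {s0, s2}.
        At s0: Box (not s or p) is true.
        At s2: Box (not s or p) is true.
      So Box Box (not s or p) is true at s2.
Satisfying worlds: {s0, s2, s3}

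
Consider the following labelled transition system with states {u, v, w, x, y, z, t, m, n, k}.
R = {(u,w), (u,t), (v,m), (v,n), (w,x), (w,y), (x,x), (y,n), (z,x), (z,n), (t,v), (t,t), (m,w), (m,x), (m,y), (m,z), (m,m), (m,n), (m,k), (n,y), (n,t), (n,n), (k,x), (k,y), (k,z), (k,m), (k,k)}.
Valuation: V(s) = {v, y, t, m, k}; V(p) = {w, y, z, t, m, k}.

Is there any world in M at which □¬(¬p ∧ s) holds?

Yes

Recall that □ψ holds at a world iff ψ holds at every accessible world, and ◇ψ holds iff ψ holds at some accessible world.
Let φ = □¬(¬p ∧ s). Evaluate φ at each world:
  u (successors {w, t}): φ is true.
  v (successors {m, n}): φ is true.
  w (successors {x, y}): φ is true.
  x (successors {x}): φ is true.
  y (successors {n}): φ is true.
  z (successors {x, n}): φ is true.
  t (successors {v, t}): φ is false.
  m (successors {w, x, y, z, m, n, k}): φ is true.
  n (successors {y, t, n}): φ is true.
  k (successors {x, y, z, m, k}): φ is true.
Detail at u (witness):
  At u: □¬(¬p ∧ s) requires ¬(¬p ∧ s) at every successor {w, t}.
    At w: ¬(¬p ∧ s) is true.
    At t: ¬(¬p ∧ s) is true.
  So □¬(¬p ∧ s) is true at u.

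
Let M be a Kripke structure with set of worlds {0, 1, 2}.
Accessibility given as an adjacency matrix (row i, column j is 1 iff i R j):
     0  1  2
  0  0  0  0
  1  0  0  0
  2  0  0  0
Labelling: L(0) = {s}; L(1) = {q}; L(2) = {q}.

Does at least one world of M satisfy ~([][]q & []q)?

Let φ = ~([][]q & []q). Evaluate φ at each world:
  0 (successors ∅): φ is false.
  1 (successors ∅): φ is false.
  2 (successors ∅): φ is false.
For instance, at 1:
  At 1: [][]q & []q is true, so ~([][]q & []q) is false.
    At 1: [][]q is true, []q is true, so [][]q & []q is true.
      At 1: no accessible worlds, so [][]q holds vacuously.
      At 1: no accessible worlds, so []q holds vacuously.

No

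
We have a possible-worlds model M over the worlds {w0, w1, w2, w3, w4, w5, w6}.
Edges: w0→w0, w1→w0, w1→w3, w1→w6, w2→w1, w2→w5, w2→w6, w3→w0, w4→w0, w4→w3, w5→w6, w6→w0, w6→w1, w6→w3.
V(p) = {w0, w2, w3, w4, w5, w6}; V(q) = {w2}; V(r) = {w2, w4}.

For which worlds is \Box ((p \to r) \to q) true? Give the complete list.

Let φ = \Box ((p \to r) \to q). Evaluate φ at each world:
  w0 (successors {w0}): φ is true.
  w1 (successors {w0, w3, w6}): φ is true.
  w2 (successors {w1, w5, w6}): φ is false.
  w3 (successors {w0}): φ is true.
  w4 (successors {w0, w3}): φ is true.
  w5 (successors {w6}): φ is true.
  w6 (successors {w0, w1, w3}): φ is false.
For instance, at w5:
  At w5: \Box ((p \to r) \to q) requires (p \to r) \to q at every successor {w6}.
    At w6: (p \to r) \to q is true.
  So \Box ((p \to r) \to q) is true at w5.
Satisfying worlds: {w0, w1, w3, w4, w5}

w0, w1, w3, w4, w5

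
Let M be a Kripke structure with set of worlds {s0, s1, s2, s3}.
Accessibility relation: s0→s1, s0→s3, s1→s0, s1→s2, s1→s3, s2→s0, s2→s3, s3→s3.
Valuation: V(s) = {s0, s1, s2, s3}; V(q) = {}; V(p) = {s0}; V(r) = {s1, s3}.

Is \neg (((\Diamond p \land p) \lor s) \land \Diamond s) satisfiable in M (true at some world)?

Let φ = \neg (((\Diamond p \land p) \lor s) \land \Diamond s). Evaluate φ at each world:
  s0 (successors {s1, s3}): φ is false.
  s1 (successors {s0, s2, s3}): φ is false.
  s2 (successors {s0, s3}): φ is false.
  s3 (successors {s3}): φ is false.
For instance, at s2:
  At s2: ((\Diamond p \land p) \lor s) \land \Diamond s is true, so \neg (((\Diamond p \land p) \lor s) \land \Diamond s) is false.
    At s2: (\Diamond p \land p) \lor s is true, \Diamond s is true, so ((\Diamond p \land p) \lor s) \land \Diamond s is true.
      At s2: \Diamond p \land p is false, s is true, so (\Diamond p \land p) \lor s is true.
      At s2: \Diamond s requires s at some successor in {s0, s3}.
        s holds at s0, so \Diamond s is true at s2.

No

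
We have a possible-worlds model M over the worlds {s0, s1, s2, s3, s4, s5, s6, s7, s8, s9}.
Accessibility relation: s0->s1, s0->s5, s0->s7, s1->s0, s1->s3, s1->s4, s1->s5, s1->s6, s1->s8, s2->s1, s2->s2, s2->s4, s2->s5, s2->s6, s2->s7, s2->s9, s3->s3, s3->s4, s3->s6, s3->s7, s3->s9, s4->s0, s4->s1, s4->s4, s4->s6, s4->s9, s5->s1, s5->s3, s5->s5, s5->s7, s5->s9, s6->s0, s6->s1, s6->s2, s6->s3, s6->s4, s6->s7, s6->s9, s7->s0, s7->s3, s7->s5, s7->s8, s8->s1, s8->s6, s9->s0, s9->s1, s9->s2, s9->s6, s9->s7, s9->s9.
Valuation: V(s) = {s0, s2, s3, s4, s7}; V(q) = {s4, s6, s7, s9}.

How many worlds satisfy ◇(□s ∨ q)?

Let φ = ◇(□s ∨ q). Evaluate φ at each world:
  s0 (successors {s1, s5, s7}): φ is true.
  s1 (successors {s0, s3, s4, s5, s6, s8}): φ is true.
  s2 (successors {s1, s2, s4, s5, s6, s7, s9}): φ is true.
  s3 (successors {s3, s4, s6, s7, s9}): φ is true.
  s4 (successors {s0, s1, s4, s6, s9}): φ is true.
  s5 (successors {s1, s3, s5, s7, s9}): φ is true.
  s6 (successors {s0, s1, s2, s3, s4, s7, s9}): φ is true.
  s7 (successors {s0, s3, s5, s8}): φ is false.
  s8 (successors {s1, s6}): φ is true.
  s9 (successors {s0, s1, s2, s6, s7, s9}): φ is true.
For instance, at s8:
  At s8: ◇(□s ∨ q) requires □s ∨ q at some successor in {s1, s6}.
    □s ∨ q holds at s6, so ◇(□s ∨ q) is true at s8.
      At s6: □s is false, q is true, so □s ∨ q is true.
Satisfying worlds: {s0, s1, s2, s3, s4, s5, s6, s8, s9}

9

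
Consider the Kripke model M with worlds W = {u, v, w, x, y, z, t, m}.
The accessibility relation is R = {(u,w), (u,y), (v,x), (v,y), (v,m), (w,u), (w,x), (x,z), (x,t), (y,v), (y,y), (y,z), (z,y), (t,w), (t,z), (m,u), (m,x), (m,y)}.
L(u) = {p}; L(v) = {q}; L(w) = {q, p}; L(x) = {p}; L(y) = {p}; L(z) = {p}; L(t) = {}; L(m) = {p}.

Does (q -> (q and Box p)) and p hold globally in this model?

No

Recall that Box ψ holds at a world iff ψ holds at every accessible world, and Dia ψ holds iff ψ holds at some accessible world.
Let φ = (q -> (q and Box p)) and p. Evaluate φ at each world:
  u (successors {w, y}): φ is true.
  v (successors {x, y, m}): φ is false.
  w (successors {u, x}): φ is true.
  x (successors {z, t}): φ is true.
  y (successors {v, y, z}): φ is true.
  z (successors {y}): φ is true.
  t (successors {w, z}): φ is false.
  m (successors {u, x, y}): φ is true.
Detail at v (counterexample):
  At v: q -> (q and Box p) is true, p is false, so (q -> (q and Box p)) and p is false.
    At v: q is true, q and Box p is true, so q -> (q and Box p) is true.
      At v: q is true, Box p is true, so q and Box p is true.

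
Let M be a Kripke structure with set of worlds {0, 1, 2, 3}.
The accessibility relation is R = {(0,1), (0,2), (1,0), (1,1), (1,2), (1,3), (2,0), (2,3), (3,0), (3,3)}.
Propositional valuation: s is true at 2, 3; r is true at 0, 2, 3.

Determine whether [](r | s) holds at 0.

At 0: [](r | s) requires r | s at every successor {1, 2}.
  r | s fails at 1, so [](r | s) is false at 0.

No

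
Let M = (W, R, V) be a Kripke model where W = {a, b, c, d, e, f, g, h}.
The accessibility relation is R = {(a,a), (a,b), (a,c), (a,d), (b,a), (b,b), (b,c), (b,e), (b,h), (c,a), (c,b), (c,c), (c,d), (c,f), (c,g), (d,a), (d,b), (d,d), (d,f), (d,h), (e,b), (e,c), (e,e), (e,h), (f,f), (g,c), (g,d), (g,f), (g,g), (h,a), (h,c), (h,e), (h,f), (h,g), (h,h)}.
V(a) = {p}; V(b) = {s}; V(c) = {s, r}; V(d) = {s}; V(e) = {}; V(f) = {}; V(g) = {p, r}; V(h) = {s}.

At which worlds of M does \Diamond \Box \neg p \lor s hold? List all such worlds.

Let φ = \Diamond \Box \neg p \lor s. Evaluate φ at each world:
  a (successors {a, b, c, d}): φ is false.
  b (successors {a, b, c, e, h}): φ is true.
  c (successors {a, b, c, d, f, g}): φ is true.
  d (successors {a, b, d, f, h}): φ is true.
  e (successors {b, c, e, h}): φ is true.
  f (successors {f}): φ is true.
  g (successors {c, d, f, g}): φ is true.
  h (successors {a, c, e, f, g, h}): φ is true.
For instance, at h:
  At h: \Diamond \Box \neg p is true, s is true, so \Diamond \Box \neg p \lor s is true.
    At h: \Diamond \Box \neg p requires \Box \neg p at some successor in {a, c, e, f, g, h}.
      \Box \neg p holds at e, so \Diamond \Box \neg p is true at h.
Satisfying worlds: {b, c, d, e, f, g, h}

b, c, d, e, f, g, h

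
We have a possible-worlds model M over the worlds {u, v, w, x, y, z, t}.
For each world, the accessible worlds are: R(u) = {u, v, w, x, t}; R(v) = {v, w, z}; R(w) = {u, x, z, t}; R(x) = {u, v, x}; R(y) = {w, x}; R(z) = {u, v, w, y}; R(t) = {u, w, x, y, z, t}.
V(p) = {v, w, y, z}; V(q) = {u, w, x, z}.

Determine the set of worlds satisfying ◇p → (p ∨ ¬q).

Recall that ◇ψ holds at a world iff ψ holds at some accessible world.
Let φ = ◇p → (p ∨ ¬q). Evaluate φ at each world:
  u (successors {u, v, w, x, t}): φ is false.
  v (successors {v, w, z}): φ is true.
  w (successors {u, x, z, t}): φ is true.
  x (successors {u, v, x}): φ is false.
  y (successors {w, x}): φ is true.
  z (successors {u, v, w, y}): φ is true.
  t (successors {u, w, x, y, z, t}): φ is true.
For instance, at u:
  At u: ◇p is true, p ∨ ¬q is false, so ◇p → (p ∨ ¬q) is false.
    At u: ◇p requires p at some successor in {u, v, w, x, t}.
      p holds at v, so ◇p is true at u.
Satisfying worlds: {v, w, y, z, t}

v, w, y, z, t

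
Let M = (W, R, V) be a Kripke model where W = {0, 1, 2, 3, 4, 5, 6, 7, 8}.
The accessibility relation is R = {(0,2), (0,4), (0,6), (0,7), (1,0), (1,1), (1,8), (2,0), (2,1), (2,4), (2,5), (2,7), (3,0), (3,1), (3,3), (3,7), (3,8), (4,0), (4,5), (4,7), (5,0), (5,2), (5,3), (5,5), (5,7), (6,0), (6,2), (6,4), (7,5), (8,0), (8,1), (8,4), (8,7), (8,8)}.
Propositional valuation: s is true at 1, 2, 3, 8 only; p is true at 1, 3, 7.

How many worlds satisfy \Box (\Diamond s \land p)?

Let φ = \Box (\Diamond s \land p). Evaluate φ at each world:
  0 (successors {2, 4, 6, 7}): φ is false.
  1 (successors {0, 1, 8}): φ is false.
  2 (successors {0, 1, 4, 5, 7}): φ is false.
  3 (successors {0, 1, 3, 7, 8}): φ is false.
  4 (successors {0, 5, 7}): φ is false.
  5 (successors {0, 2, 3, 5, 7}): φ is false.
  6 (successors {0, 2, 4}): φ is false.
  7 (successors {5}): φ is false.
  8 (successors {0, 1, 4, 7, 8}): φ is false.
For instance, at 6:
  At 6: \Box (\Diamond s \land p) requires \Diamond s \land p at every successor {0, 2, 4}.
    \Diamond s \land p fails at 0, so \Box (\Diamond s \land p) is false at 6.
      At 0: \Diamond s is true, p is false, so \Diamond s \land p is false.
Satisfying worlds: none.

0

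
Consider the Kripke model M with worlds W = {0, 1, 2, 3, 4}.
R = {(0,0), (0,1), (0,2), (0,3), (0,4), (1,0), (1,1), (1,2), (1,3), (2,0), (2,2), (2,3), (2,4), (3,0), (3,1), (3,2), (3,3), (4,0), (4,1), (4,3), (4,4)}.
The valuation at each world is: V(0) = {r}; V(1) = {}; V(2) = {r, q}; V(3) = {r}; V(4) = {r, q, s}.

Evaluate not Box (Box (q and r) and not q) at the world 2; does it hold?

At 2: Box (Box (q and r) and not q) is false, so not Box (Box (q and r) and not q) is true.
  At 2: Box (Box (q and r) and not q) requires Box (q and r) and not q at every successor {0, 2, 3, 4}.
    Box (q and r) and not q fails at 0, so Box (Box (q and r) and not q) is false at 2.
      At 0: Box (q and r) is false, not q is true, so Box (q and r) and not q is false.

Yes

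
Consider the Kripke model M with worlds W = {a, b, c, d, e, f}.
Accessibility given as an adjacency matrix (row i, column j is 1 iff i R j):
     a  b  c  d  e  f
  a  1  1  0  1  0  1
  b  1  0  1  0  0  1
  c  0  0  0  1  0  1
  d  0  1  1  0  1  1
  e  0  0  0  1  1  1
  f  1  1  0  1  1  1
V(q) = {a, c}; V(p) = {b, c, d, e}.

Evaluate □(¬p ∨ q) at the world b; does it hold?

Recall that □ψ holds at a world iff ψ holds at every accessible world, and ◇ψ holds iff ψ holds at some accessible world.
At b: □(¬p ∨ q) requires ¬p ∨ q at every successor {a, c, f}.
  At a: ¬p ∨ q is true.
  At c: ¬p ∨ q is true.
  At f: ¬p ∨ q is true.
So □(¬p ∨ q) is true at b.

Yes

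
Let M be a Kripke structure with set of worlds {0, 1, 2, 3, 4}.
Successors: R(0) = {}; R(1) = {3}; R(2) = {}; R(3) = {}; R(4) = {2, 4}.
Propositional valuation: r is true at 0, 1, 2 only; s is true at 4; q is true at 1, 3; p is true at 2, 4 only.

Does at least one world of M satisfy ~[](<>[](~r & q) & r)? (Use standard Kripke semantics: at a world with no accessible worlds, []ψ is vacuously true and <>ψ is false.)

Let φ = ~[](<>[](~r & q) & r). Evaluate φ at each world:
  0 (successors ∅): φ is false.
  1 (successors {3}): φ is true.
  2 (successors ∅): φ is false.
  3 (successors ∅): φ is false.
  4 (successors {2, 4}): φ is true.
Detail at 1 (witness):
  At 1: [](<>[](~r & q) & r) is false, so ~[](<>[](~r & q) & r) is true.
    At 1: [](<>[](~r & q) & r) requires <>[](~r & q) & r at every successor {3}.
      <>[](~r & q) & r fails at 3, so [](<>[](~r & q) & r) is false at 1.

Yes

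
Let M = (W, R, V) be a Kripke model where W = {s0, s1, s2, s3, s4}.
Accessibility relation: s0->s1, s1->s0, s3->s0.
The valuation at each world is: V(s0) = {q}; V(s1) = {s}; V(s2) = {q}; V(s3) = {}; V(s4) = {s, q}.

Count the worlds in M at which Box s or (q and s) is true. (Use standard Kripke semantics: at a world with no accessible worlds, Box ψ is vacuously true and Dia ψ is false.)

3

Let φ = Box s or (q and s). Evaluate φ at each world:
  s0 (successors {s1}): φ is true.
  s1 (successors {s0}): φ is false.
  s2 (successors ∅): φ is true.
  s3 (successors {s0}): φ is false.
  s4 (successors ∅): φ is true.
For instance, at s1:
  At s1: Box s is false, q and s is false, so Box s or (q and s) is false.
    At s1: Box s requires s at every successor {s0}.
      s fails at s0, so Box s is false at s1.
Satisfying worlds: {s0, s2, s4}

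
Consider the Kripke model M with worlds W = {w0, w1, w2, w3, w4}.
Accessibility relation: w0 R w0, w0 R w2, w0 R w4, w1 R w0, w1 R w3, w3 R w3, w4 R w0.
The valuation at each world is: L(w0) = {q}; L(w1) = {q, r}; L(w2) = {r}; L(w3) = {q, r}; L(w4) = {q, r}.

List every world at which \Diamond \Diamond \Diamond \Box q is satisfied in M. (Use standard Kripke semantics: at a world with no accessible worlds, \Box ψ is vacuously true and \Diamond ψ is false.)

w0, w1, w3, w4

Recall that \Box ψ holds at a world iff ψ holds at every accessible world, and \Diamond ψ holds iff ψ holds at some accessible world.
Let φ = \Diamond \Diamond \Diamond \Box q. Evaluate φ at each world:
  w0 (successors {w0, w2, w4}): φ is true.
  w1 (successors {w0, w3}): φ is true.
  w2 (successors ∅): φ is false.
  w3 (successors {w3}): φ is true.
  w4 (successors {w0}): φ is true.
For instance, at w4:
  At w4: \Diamond \Diamond \Diamond \Box q requires \Diamond \Diamond \Box q at some successor in {w0}.
    \Diamond \Diamond \Box q holds at w0, so \Diamond \Diamond \Diamond \Box q is true at w4.
      At w0: \Diamond \Diamond \Box q requires \Diamond \Box q at some successor in {w0, w2, w4}.
        \Diamond \Box q holds at w0, so \Diamond \Diamond \Box q is true at w0.
Satisfying worlds: {w0, w1, w3, w4}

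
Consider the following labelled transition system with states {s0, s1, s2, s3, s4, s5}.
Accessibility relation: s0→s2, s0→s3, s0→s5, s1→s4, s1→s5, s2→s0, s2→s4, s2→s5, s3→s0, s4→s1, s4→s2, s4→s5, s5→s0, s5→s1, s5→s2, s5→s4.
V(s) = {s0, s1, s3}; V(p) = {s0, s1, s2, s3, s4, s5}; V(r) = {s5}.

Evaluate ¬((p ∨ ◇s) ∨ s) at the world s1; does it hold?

No

At s1: (p ∨ ◇s) ∨ s is true, so ¬((p ∨ ◇s) ∨ s) is false.
  At s1: p ∨ ◇s is true, s is true, so (p ∨ ◇s) ∨ s is true.
    At s1: p is true, ◇s is false, so p ∨ ◇s is true.
      At s1: ◇s requires s at some successor in {s4, s5}.
        At s4: s is false.
        At s5: s is false.
      So ◇s is false at s1.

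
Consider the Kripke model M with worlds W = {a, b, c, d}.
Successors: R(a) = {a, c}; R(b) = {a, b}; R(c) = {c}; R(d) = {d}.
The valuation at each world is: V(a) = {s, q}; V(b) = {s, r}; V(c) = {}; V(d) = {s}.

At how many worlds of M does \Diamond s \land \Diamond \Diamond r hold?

1

Let φ = \Diamond s \land \Diamond \Diamond r. Evaluate φ at each world:
  a (successors {a, c}): φ is false.
  b (successors {a, b}): φ is true.
  c (successors {c}): φ is false.
  d (successors {d}): φ is false.
For instance, at d:
  At d: \Diamond s is true, \Diamond \Diamond r is false, so \Diamond s \land \Diamond \Diamond r is false.
    At d: \Diamond s requires s at some successor in {d}.
      s holds at d, so \Diamond s is true at d.
    At d: \Diamond \Diamond r requires \Diamond r at some successor in {d}.
      At d: \Diamond r is false.
    So \Diamond \Diamond r is false at d.
Satisfying worlds: {b}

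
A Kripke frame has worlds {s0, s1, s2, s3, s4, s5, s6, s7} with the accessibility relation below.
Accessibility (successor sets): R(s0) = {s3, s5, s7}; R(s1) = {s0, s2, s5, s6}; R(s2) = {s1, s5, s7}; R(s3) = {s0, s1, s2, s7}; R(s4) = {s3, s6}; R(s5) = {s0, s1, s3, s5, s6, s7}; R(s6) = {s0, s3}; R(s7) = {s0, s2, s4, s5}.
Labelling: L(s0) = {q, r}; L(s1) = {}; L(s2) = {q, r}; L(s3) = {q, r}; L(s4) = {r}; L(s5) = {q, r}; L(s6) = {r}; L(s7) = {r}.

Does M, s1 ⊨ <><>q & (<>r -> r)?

At s1: <><>q is true, <>r -> r is false, so <><>q & (<>r -> r) is false.
  At s1: <><>q requires <>q at some successor in {s0, s2, s5, s6}.
    <>q holds at s0, so <><>q is true at s1.
      At s0: <>q requires q at some successor in {s3, s5, s7}.
        q holds at s3, so <>q is true at s0.
  At s1: <>r is true, r is false, so <>r -> r is false.
    At s1: <>r requires r at some successor in {s0, s2, s5, s6}.
      r holds at s0, so <>r is true at s1.

No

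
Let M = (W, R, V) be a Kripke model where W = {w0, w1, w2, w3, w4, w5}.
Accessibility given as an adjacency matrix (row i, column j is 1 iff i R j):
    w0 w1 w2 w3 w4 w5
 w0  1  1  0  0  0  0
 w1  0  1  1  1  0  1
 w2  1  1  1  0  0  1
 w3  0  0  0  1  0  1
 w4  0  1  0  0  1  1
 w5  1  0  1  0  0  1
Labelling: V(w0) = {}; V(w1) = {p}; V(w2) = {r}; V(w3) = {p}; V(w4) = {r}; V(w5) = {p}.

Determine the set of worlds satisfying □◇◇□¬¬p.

Let φ = □◇◇□¬¬p. Evaluate φ at each world:
  w0 (successors {w0, w1}): φ is true.
  w1 (successors {w1, w2, w3, w5}): φ is false.
  w2 (successors {w0, w1, w2, w5}): φ is false.
  w3 (successors {w3, w5}): φ is false.
  w4 (successors {w1, w4, w5}): φ is false.
  w5 (successors {w0, w2, w5}): φ is false.
For instance, at w4:
  At w4: □◇◇□¬¬p requires ◇◇□¬¬p at every successor {w1, w4, w5}.
    ◇◇□¬¬p fails at w5, so □◇◇□¬¬p is false at w4.
      At w5: ◇◇□¬¬p requires ◇□¬¬p at some successor in {w0, w2, w5}.
        At w0: ◇□¬¬p is false.
        At w2: ◇□¬¬p is false.
        At w5: ◇□¬¬p is false.
      So ◇◇□¬¬p is false at w5.
Satisfying worlds: {w0}

w0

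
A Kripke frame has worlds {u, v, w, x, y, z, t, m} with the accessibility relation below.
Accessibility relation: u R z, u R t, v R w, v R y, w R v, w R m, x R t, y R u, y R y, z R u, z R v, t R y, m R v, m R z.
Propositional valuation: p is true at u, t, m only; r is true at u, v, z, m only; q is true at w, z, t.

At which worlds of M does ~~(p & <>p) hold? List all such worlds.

u

Recall that <>ψ holds at a world iff ψ holds at some accessible world.
Let φ = ~~(p & <>p). Evaluate φ at each world:
  u (successors {z, t}): φ is true.
  v (successors {w, y}): φ is false.
  w (successors {v, m}): φ is false.
  x (successors {t}): φ is false.
  y (successors {u, y}): φ is false.
  z (successors {u, v}): φ is false.
  t (successors {y}): φ is false.
  m (successors {v, z}): φ is false.
For instance, at x:
  At x: ~(p & <>p) is true, so ~~(p & <>p) is false.
    At x: p & <>p is false, so ~(p & <>p) is true.
      At x: p is false, <>p is true, so p & <>p is false.
Satisfying worlds: {u}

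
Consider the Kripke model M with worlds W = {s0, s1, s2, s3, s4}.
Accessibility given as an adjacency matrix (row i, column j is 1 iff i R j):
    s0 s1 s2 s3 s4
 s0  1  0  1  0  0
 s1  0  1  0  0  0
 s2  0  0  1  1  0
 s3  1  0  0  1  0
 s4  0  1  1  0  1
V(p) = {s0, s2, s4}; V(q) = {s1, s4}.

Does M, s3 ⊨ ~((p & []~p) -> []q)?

No

Recall that []ψ holds at a world iff ψ holds at every accessible world, and <>ψ holds iff ψ holds at some accessible world.
At s3: (p & []~p) -> []q is true, so ~((p & []~p) -> []q) is false.
  At s3: p & []~p is false, []q is false, so (p & []~p) -> []q is true.
    At s3: p is false, []~p is false, so p & []~p is false.
      At s3: []~p requires ~p at every successor {s0, s3}.
        ~p fails at s0, so []~p is false at s3.
    At s3: []q requires q at every successor {s0, s3}.
      q fails at s0, so []q is false at s3.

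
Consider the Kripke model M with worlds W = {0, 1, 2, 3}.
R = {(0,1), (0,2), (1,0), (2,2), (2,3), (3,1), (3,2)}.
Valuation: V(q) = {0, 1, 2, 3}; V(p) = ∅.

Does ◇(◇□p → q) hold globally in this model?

Yes

Recall that □ψ holds at a world iff ψ holds at every accessible world, and ◇ψ holds iff ψ holds at some accessible world.
Let φ = ◇(◇□p → q). Evaluate φ at each world:
  0 (successors {1, 2}): φ is true.
  1 (successors {0}): φ is true.
  2 (successors {2, 3}): φ is true.
  3 (successors {1, 2}): φ is true.
For instance, at 1:
  At 1: ◇(◇□p → q) requires ◇□p → q at some successor in {0}.
    ◇□p → q holds at 0, so ◇(◇□p → q) is true at 1.
      At 0: ◇□p is false, q is true, so ◇□p → q is true.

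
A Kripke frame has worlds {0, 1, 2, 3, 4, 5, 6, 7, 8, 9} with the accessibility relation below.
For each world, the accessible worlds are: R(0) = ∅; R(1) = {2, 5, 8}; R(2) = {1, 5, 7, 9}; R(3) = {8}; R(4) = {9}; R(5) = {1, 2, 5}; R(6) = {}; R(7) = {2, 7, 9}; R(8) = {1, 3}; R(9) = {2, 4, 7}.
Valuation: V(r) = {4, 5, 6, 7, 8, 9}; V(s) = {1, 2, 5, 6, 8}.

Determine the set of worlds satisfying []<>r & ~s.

Let φ = []<>r & ~s. Evaluate φ at each world:
  0 (successors ∅): φ is true.
  1 (successors {2, 5, 8}): φ is false.
  2 (successors {1, 5, 7, 9}): φ is false.
  3 (successors {8}): φ is false.
  4 (successors {9}): φ is true.
  5 (successors {1, 2, 5}): φ is false.
  6 (successors ∅): φ is false.
  7 (successors {2, 7, 9}): φ is true.
  8 (successors {1, 3}): φ is false.
  9 (successors {2, 4, 7}): φ is true.
For instance, at 9:
  At 9: []<>r is true, ~s is true, so []<>r & ~s is true.
    At 9: []<>r requires <>r at every successor {2, 4, 7}.
      At 2: <>r is true.
      At 4: <>r is true.
      At 7: <>r is true.
    So []<>r is true at 9.
Satisfying worlds: {0, 4, 7, 9}

0, 4, 7, 9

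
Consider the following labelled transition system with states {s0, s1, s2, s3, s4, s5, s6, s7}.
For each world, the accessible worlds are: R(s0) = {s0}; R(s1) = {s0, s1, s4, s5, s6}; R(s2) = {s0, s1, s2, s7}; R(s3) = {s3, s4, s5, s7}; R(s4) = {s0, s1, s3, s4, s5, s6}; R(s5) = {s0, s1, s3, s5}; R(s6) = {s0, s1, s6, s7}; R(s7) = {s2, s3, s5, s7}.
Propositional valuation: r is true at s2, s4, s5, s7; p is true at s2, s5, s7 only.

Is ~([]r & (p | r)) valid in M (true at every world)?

Let φ = ~([]r & (p | r)). Evaluate φ at each world:
  s0 (successors {s0}): φ is true.
  s1 (successors {s0, s1, s4, s5, s6}): φ is true.
  s2 (successors {s0, s1, s2, s7}): φ is true.
  s3 (successors {s3, s4, s5, s7}): φ is true.
  s4 (successors {s0, s1, s3, s4, s5, s6}): φ is true.
  s5 (successors {s0, s1, s3, s5}): φ is true.
  s6 (successors {s0, s1, s6, s7}): φ is true.
  s7 (successors {s2, s3, s5, s7}): φ is true.
For instance, at s2:
  At s2: []r & (p | r) is false, so ~([]r & (p | r)) is true.
    At s2: []r is false, p | r is true, so []r & (p | r) is false.
      At s2: []r requires r at every successor {s0, s1, s2, s7}.
        r fails at s0, so []r is false at s2.

Yes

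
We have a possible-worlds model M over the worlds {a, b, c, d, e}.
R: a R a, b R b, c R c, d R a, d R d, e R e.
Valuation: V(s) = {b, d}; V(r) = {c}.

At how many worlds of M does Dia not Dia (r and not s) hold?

Let φ = Dia not Dia (r and not s). Evaluate φ at each world:
  a (successors {a}): φ is true.
  b (successors {b}): φ is true.
  c (successors {c}): φ is false.
  d (successors {a, d}): φ is true.
  e (successors {e}): φ is true.
For instance, at b:
  At b: Dia not Dia (r and not s) requires not Dia (r and not s) at some successor in {b}.
    not Dia (r and not s) holds at b, so Dia not Dia (r and not s) is true at b.
      At b: Dia (r and not s) is false, so not Dia (r and not s) is true.
Satisfying worlds: {a, b, d, e}

4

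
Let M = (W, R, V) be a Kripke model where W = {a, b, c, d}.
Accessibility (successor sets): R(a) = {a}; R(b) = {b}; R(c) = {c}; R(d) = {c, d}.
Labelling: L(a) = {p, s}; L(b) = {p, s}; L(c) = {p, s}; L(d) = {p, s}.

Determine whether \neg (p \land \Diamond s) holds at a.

At a: p \land \Diamond s is true, so \neg (p \land \Diamond s) is false.
  At a: p is true, \Diamond s is true, so p \land \Diamond s is true.
    At a: \Diamond s requires s at some successor in {a}.
      s holds at a, so \Diamond s is true at a.

No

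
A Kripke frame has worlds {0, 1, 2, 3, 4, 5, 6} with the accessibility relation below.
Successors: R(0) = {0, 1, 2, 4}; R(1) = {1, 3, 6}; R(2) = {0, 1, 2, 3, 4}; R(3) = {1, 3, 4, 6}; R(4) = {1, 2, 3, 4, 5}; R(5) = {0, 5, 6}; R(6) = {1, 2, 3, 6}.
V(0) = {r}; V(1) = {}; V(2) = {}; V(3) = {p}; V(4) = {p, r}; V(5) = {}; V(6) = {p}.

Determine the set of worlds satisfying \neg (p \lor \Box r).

Let φ = \neg (p \lor \Box r). Evaluate φ at each world:
  0 (successors {0, 1, 2, 4}): φ is true.
  1 (successors {1, 3, 6}): φ is true.
  2 (successors {0, 1, 2, 3, 4}): φ is true.
  3 (successors {1, 3, 4, 6}): φ is false.
  4 (successors {1, 2, 3, 4, 5}): φ is false.
  5 (successors {0, 5, 6}): φ is true.
  6 (successors {1, 2, 3, 6}): φ is false.
For instance, at 4:
  At 4: p \lor \Box r is true, so \neg (p \lor \Box r) is false.
    At 4: p is true, \Box r is false, so p \lor \Box r is true.
      At 4: \Box r requires r at every successor {1, 2, 3, 4, 5}.
        r fails at 1, so \Box r is false at 4.
Satisfying worlds: {0, 1, 2, 5}

0, 1, 2, 5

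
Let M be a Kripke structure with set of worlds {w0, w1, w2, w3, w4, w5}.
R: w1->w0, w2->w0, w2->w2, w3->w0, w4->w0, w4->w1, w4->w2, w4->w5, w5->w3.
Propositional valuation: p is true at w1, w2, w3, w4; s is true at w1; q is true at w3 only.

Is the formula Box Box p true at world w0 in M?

Yes

At w0: no accessible worlds, so Box Box p holds vacuously.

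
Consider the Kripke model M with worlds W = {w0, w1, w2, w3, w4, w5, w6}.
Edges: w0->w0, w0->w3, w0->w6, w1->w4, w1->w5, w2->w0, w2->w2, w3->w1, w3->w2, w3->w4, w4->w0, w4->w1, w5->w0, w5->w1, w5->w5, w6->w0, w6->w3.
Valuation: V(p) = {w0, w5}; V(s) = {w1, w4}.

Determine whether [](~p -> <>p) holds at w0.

At w0: [](~p -> <>p) requires ~p -> <>p at every successor {w0, w3, w6}.
  ~p -> <>p fails at w3, so [](~p -> <>p) is false at w0.
    At w3: ~p is true, <>p is false, so ~p -> <>p is false.
      At w3: <>p requires p at some successor in {w1, w2, w4}.
        At w1: p is false.
        At w2: p is false.
        At w4: p is false.
      So <>p is false at w3.

No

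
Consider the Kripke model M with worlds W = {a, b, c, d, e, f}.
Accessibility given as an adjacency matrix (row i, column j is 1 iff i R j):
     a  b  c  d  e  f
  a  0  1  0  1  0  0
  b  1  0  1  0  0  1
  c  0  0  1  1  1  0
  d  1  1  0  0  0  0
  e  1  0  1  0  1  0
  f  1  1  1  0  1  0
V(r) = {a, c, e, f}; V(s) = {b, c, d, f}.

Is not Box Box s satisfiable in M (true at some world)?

Let φ = not Box Box s. Evaluate φ at each world:
  a (successors {b, d}): φ is true.
  b (successors {a, c, f}): φ is true.
  c (successors {c, d, e}): φ is true.
  d (successors {a, b}): φ is true.
  e (successors {a, c, e}): φ is true.
  f (successors {a, b, c, e}): φ is true.
Detail at a (witness):
  At a: Box Box s is false, so not Box Box s is true.
    At a: Box Box s requires Box s at every successor {b, d}.
      Box s fails at b, so Box Box s is false at a.

Yes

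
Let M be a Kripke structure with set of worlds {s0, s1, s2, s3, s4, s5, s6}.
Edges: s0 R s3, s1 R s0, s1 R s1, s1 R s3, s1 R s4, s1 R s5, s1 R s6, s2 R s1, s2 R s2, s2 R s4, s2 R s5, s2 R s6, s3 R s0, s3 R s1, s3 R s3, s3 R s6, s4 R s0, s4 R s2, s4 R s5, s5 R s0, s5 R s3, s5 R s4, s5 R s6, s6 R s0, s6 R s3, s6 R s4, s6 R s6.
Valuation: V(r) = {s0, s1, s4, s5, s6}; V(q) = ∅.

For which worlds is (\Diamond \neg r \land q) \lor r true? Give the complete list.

Let φ = (\Diamond \neg r \land q) \lor r. Evaluate φ at each world:
  s0 (successors {s3}): φ is true.
  s1 (successors {s0, s1, s3, s4, s5, s6}): φ is true.
  s2 (successors {s1, s2, s4, s5, s6}): φ is false.
  s3 (successors {s0, s1, s3, s6}): φ is false.
  s4 (successors {s0, s2, s5}): φ is true.
  s5 (successors {s0, s3, s4, s6}): φ is true.
  s6 (successors {s0, s3, s4, s6}): φ is true.
For instance, at s1:
  At s1: \Diamond \neg r \land q is false, r is true, so (\Diamond \neg r \land q) \lor r is true.
    At s1: \Diamond \neg r is true, q is false, so \Diamond \neg r \land q is false.
      At s1: \Diamond \neg r requires \neg r at some successor in {s0, s1, s3, s4, s5, s6}.
        \neg r holds at s3, so \Diamond \neg r is true at s1.
Satisfying worlds: {s0, s1, s4, s5, s6}

s0, s1, s4, s5, s6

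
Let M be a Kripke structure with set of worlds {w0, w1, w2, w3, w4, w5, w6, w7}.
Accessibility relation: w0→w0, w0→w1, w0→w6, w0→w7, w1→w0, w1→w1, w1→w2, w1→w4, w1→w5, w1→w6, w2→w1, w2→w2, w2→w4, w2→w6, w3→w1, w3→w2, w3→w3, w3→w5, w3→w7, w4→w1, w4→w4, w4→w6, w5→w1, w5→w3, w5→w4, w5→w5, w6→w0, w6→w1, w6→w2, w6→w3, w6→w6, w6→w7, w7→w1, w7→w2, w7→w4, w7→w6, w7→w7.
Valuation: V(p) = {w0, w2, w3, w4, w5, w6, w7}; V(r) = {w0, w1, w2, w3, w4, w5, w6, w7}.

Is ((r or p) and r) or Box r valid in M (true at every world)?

Yes

Recall that Box ψ holds at a world iff ψ holds at every accessible world, and Dia ψ holds iff ψ holds at some accessible world.
Let φ = ((r or p) and r) or Box r. Evaluate φ at each world:
  w0 (successors {w0, w1, w6, w7}): φ is true.
  w1 (successors {w0, w1, w2, w4, w5, w6}): φ is true.
  w2 (successors {w1, w2, w4, w6}): φ is true.
  w3 (successors {w1, w2, w3, w5, w7}): φ is true.
  w4 (successors {w1, w4, w6}): φ is true.
  w5 (successors {w1, w3, w4, w5}): φ is true.
  w6 (successors {w0, w1, w2, w3, w6, w7}): φ is true.
  w7 (successors {w1, w2, w4, w6, w7}): φ is true.
For instance, at w0:
  At w0: (r or p) and r is true, Box r is true, so ((r or p) and r) or Box r is true.
    At w0: Box r requires r at every successor {w0, w1, w6, w7}.
      At w0: r is true.
      At w1: r is true.
      At w6: r is true.
      At w7: r is true.
    So Box r is true at w0.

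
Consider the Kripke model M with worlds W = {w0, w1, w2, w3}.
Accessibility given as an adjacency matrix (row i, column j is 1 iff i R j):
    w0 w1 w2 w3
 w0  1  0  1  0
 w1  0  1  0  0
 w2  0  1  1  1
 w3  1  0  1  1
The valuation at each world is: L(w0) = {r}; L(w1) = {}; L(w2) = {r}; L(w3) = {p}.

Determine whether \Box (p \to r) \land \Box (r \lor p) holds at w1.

No

At w1: \Box (p \to r) is true, \Box (r \lor p) is false, so \Box (p \to r) \land \Box (r \lor p) is false.
  At w1: \Box (p \to r) requires p \to r at every successor {w1}.
    At w1: p \to r is true.
  So \Box (p \to r) is true at w1.
  At w1: \Box (r \lor p) requires r \lor p at every successor {w1}.
    r \lor p fails at w1, so \Box (r \lor p) is false at w1.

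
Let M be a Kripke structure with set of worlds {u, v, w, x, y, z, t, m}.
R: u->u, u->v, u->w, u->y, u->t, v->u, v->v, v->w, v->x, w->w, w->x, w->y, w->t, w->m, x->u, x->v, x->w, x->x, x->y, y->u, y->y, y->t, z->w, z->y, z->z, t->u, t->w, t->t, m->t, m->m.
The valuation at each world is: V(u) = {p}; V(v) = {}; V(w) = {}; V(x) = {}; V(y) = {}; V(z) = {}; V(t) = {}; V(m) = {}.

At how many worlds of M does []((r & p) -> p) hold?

Recall that []ψ holds at a world iff ψ holds at every accessible world, and <>ψ holds iff ψ holds at some accessible world.
Let φ = []((r & p) -> p). Evaluate φ at each world:
  u (successors {u, v, w, y, t}): φ is true.
  v (successors {u, v, w, x}): φ is true.
  w (successors {w, x, y, t, m}): φ is true.
  x (successors {u, v, w, x, y}): φ is true.
  y (successors {u, y, t}): φ is true.
  z (successors {w, y, z}): φ is true.
  t (successors {u, w, t}): φ is true.
  m (successors {t, m}): φ is true.
For instance, at z:
  At z: []((r & p) -> p) requires (r & p) -> p at every successor {w, y, z}.
    At w: (r & p) -> p is true.
    At y: (r & p) -> p is true.
    At z: (r & p) -> p is true.
  So []((r & p) -> p) is true at z.
Satisfying worlds: {u, v, w, x, y, z, t, m}

8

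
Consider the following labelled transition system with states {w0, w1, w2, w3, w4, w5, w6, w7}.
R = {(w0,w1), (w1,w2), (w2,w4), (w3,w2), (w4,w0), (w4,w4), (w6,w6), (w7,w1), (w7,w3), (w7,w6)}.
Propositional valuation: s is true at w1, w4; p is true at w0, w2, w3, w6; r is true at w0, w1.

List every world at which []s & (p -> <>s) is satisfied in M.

w0, w2, w5

Let φ = []s & (p -> <>s). Evaluate φ at each world:
  w0 (successors {w1}): φ is true.
  w1 (successors {w2}): φ is false.
  w2 (successors {w4}): φ is true.
  w3 (successors {w2}): φ is false.
  w4 (successors {w0, w4}): φ is false.
  w5 (successors ∅): φ is true.
  w6 (successors {w6}): φ is false.
  w7 (successors {w1, w3, w6}): φ is false.
For instance, at w0:
  At w0: []s is true, p -> <>s is true, so []s & (p -> <>s) is true.
    At w0: []s requires s at every successor {w1}.
      At w1: s is true.
    So []s is true at w0.
    At w0: p is true, <>s is true, so p -> <>s is true.
      At w0: <>s requires s at some successor in {w1}.
        s holds at w1, so <>s is true at w0.
Satisfying worlds: {w0, w2, w5}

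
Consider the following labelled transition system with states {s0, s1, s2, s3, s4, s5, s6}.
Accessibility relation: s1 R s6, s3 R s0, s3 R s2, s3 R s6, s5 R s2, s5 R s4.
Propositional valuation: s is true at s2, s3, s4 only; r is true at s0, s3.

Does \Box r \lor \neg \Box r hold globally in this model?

Yes

Let φ = \Box r \lor \neg \Box r. Evaluate φ at each world:
  s0 (successors ∅): φ is true.
  s1 (successors {s6}): φ is true.
  s2 (successors ∅): φ is true.
  s3 (successors {s0, s2, s6}): φ is true.
  s4 (successors ∅): φ is true.
  s5 (successors {s2, s4}): φ is true.
  s6 (successors ∅): φ is true.
For instance, at s5:
  At s5: \Box r is false, \neg \Box r is true, so \Box r \lor \neg \Box r is true.
    At s5: \Box r requires r at every successor {s2, s4}.
      r fails at s2, so \Box r is false at s5.
    At s5: \Box r is false, so \neg \Box r is true.
      At s5: \Box r requires r at every successor {s2, s4}.
        r fails at s2, so \Box r is false at s5.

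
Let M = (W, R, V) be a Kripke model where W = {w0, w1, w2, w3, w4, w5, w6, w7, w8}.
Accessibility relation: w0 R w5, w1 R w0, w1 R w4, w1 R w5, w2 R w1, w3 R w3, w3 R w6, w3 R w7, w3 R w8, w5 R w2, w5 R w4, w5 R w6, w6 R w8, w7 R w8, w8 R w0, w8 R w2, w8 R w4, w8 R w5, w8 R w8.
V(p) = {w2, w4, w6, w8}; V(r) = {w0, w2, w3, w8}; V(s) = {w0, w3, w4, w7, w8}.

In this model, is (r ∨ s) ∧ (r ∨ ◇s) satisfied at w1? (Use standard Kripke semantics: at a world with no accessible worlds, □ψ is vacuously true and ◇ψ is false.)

No

At w1: r ∨ s is false, r ∨ ◇s is true, so (r ∨ s) ∧ (r ∨ ◇s) is false.
  At w1: r is false, ◇s is true, so r ∨ ◇s is true.
    At w1: ◇s requires s at some successor in {w0, w4, w5}.
      s holds at w0, so ◇s is true at w1.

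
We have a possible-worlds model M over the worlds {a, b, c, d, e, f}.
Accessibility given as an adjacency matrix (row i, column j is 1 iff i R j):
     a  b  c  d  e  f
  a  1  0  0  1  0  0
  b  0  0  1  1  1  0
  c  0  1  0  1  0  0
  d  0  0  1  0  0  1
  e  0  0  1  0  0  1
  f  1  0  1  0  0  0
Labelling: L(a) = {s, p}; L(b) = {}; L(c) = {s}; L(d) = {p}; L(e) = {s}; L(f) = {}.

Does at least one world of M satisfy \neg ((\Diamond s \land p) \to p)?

No

Let φ = \neg ((\Diamond s \land p) \to p). Evaluate φ at each world:
  a (successors {a, d}): φ is false.
  b (successors {c, d, e}): φ is false.
  c (successors {b, d}): φ is false.
  d (successors {c, f}): φ is false.
  e (successors {c, f}): φ is false.
  f (successors {a, c}): φ is false.
For instance, at a:
  At a: (\Diamond s \land p) \to p is true, so \neg ((\Diamond s \land p) \to p) is false.
    At a: \Diamond s \land p is true, p is true, so (\Diamond s \land p) \to p is true.
      At a: \Diamond s is true, p is true, so \Diamond s \land p is true.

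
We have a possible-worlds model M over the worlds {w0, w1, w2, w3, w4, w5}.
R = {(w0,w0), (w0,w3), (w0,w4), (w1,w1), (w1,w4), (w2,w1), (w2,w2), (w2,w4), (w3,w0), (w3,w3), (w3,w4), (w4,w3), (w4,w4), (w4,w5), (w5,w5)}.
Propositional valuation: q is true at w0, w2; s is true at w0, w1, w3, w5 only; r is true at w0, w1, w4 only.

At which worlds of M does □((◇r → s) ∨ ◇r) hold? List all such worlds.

Let φ = □((◇r → s) ∨ ◇r). Evaluate φ at each world:
  w0 (successors {w0, w3, w4}): φ is true.
  w1 (successors {w1, w4}): φ is true.
  w2 (successors {w1, w2, w4}): φ is true.
  w3 (successors {w0, w3, w4}): φ is true.
  w4 (successors {w3, w4, w5}): φ is true.
  w5 (successors {w5}): φ is true.
For instance, at w5:
  At w5: □((◇r → s) ∨ ◇r) requires (◇r → s) ∨ ◇r at every successor {w5}.
      At w5: ◇r → s is true, ◇r is false, so (◇r → s) ∨ ◇r is true.
  So □((◇r → s) ∨ ◇r) is true at w5.
Satisfying worlds: {w0, w1, w2, w3, w4, w5}

w0, w1, w2, w3, w4, w5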